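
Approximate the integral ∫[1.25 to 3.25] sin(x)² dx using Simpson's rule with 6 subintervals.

f(x) = sin(x)²
a = 1.25, b = 3.25, n = 6
h = (b - a)/n = 0.333333

Simpson's rule: (h/3)[f(x₀) + 4f(x₁) + 2f(x₂) + ... + f(xₙ)]

x_0 = 1.2500, f(x_0) = 0.900572, coefficient = 1
x_1 = 1.5833, f(x_1) = 0.999843, coefficient = 4
x_2 = 1.9167, f(x_2) = 0.885068, coefficient = 2
x_3 = 2.2500, f(x_3) = 0.605398, coefficient = 4
x_4 = 2.5833, f(x_4) = 0.280593, coefficient = 2
x_5 = 2.9167, f(x_5) = 0.049744, coefficient = 4
x_6 = 3.2500, f(x_6) = 0.011706, coefficient = 1

I ≈ (0.333333/3) × 9.863541 = 1.095949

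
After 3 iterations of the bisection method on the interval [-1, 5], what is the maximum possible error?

Bisection error bound: |error| ≤ (b-a)/2^n
|error| ≤ (5 - (-1))/2^3 = 6/2^3
|error| ≤ 0.7500000000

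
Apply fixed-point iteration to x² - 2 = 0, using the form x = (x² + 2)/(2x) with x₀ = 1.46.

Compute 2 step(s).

Equation: x² - 2 = 0
Fixed-point form: x = (x² + 2)/(2x)
x₀ = 1.46

x_1 = g(1.460000) = 1.414932
x_2 = g(1.414932) = 1.414214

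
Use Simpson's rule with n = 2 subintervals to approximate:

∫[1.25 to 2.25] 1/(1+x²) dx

f(x) = 1/(1+x²)
a = 1.25, b = 2.25, n = 2
h = (b - a)/n = 0.500000

Simpson's rule: (h/3)[f(x₀) + 4f(x₁) + 2f(x₂) + ... + f(xₙ)]

x_0 = 1.2500, f(x_0) = 0.390244, coefficient = 1
x_1 = 1.7500, f(x_1) = 0.246154, coefficient = 4
x_2 = 2.2500, f(x_2) = 0.164948, coefficient = 1

I ≈ (0.500000/3) × 1.539808 = 0.256635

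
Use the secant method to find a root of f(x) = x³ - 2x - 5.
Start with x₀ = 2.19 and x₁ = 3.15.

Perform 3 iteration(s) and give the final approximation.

f(x) = x³ - 2x - 5
x₀ = 2.19, x₁ = 3.15

Secant formula: x_{n+1} = x_n - f(x_n)(x_n - x_{n-1})/(f(x_n) - f(x_{n-1}))

Iteration 1:
  f(2.190000) = 1.123459
  f(3.150000) = 19.955875
  x_2 = 3.150000 - 19.955875×(3.150000 - 2.190000)/(19.955875 - 1.123459)
       = 2.132731
Iteration 2:
  f(3.150000) = 19.955875
  f(2.132731) = 0.435349
  x_3 = 2.132731 - 0.435349×(2.132731 - 3.150000)/(0.435349 - 19.955875)
       = 2.110043
Iteration 3:
  f(2.132731) = 0.435349
  f(2.110043) = 0.174423
  x_4 = 2.110043 - 0.174423×(2.110043 - 2.132731)/(0.174423 - 0.435349)
       = 2.094877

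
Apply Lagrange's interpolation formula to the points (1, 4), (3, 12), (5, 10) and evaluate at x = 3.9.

Lagrange interpolation formula:
P(x) = Σ yᵢ × Lᵢ(x)
where Lᵢ(x) = Π_{j≠i} (x - xⱼ)/(xᵢ - xⱼ)

L_0(3.9) = (3.9 - 3)/(1 - 3) × (3.9 - 5)/(1 - 5) = -0.123750
L_1(3.9) = (3.9 - 1)/(3 - 1) × (3.9 - 5)/(3 - 5) = 0.797500
L_2(3.9) = (3.9 - 1)/(5 - 1) × (3.9 - 3)/(5 - 3) = 0.326250

P(3.9) = 4×L_0(3.9) + 12×L_1(3.9) + 10×L_2(3.9)
P(3.9) = 12.337500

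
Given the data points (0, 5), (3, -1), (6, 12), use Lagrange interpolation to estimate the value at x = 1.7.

Lagrange interpolation formula:
P(x) = Σ yᵢ × Lᵢ(x)
where Lᵢ(x) = Π_{j≠i} (x - xⱼ)/(xᵢ - xⱼ)

L_0(1.7) = (1.7 - 3)/(0 - 3) × (1.7 - 6)/(0 - 6) = 0.310556
L_1(1.7) = (1.7 - 0)/(3 - 0) × (1.7 - 6)/(3 - 6) = 0.812222
L_2(1.7) = (1.7 - 0)/(6 - 0) × (1.7 - 3)/(6 - 3) = -0.122778

P(1.7) = 5×L_0(1.7) + (-1)×L_1(1.7) + 12×L_2(1.7)
P(1.7) = -0.732778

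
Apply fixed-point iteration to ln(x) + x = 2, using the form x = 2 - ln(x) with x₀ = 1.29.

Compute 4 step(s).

Equation: ln(x) + x = 2
Fixed-point form: x = 2 - ln(x)
x₀ = 1.29

x_1 = g(1.290000) = 1.745358
x_2 = g(1.745358) = 1.443040
x_3 = g(1.443040) = 1.633248
x_4 = g(1.633248) = 1.509430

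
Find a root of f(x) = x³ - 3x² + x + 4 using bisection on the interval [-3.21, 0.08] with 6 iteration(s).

f(x) = x³ - 3x² + x + 4
Initial interval: [-3.21, 0.08]

Iteration 1:
  c_1 = (-3.210000 + 0.080000)/2 = -1.565000
  f(c_1) = f(-1.565000) = -8.745712
  f(a) × f(c) ≥ 0, new interval: [-1.565000, 0.080000]
Iteration 2:
  c_2 = (-1.565000 + 0.080000)/2 = -0.742500
  f(c_2) = f(-0.742500) = 1.194236
  f(a) × f(c) < 0, new interval: [-1.565000, -0.742500]
Iteration 3:
  c_3 = (-1.565000 + (-0.742500))/2 = -1.153750
  f(c_3) = f(-1.153750) = -2.682969
  f(a) × f(c) ≥ 0, new interval: [-1.153750, -0.742500]
Iteration 4:
  c_4 = (-1.153750 + (-0.742500))/2 = -0.948125
  f(c_4) = f(-0.948125) = -0.497256
  f(a) × f(c) ≥ 0, new interval: [-0.948125, -0.742500]
Iteration 5:
  c_5 = (-0.948125 + (-0.742500))/2 = -0.845312
  f(c_5) = f(-0.845312) = 0.407007
  f(a) × f(c) < 0, new interval: [-0.948125, -0.845312]
Iteration 6:
  c_6 = (-0.948125 + (-0.845312))/2 = -0.896719
  f(c_6) = f(-0.896719) = -0.030088
  f(a) × f(c) ≥ 0, new interval: [-0.896719, -0.845312]

After 6 iteration(s), the approximation is c_6 = -0.896719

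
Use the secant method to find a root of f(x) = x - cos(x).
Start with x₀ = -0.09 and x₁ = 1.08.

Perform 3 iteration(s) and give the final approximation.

f(x) = x - cos(x)
x₀ = -0.09, x₁ = 1.08

Secant formula: x_{n+1} = x_n - f(x_n)(x_n - x_{n-1})/(f(x_n) - f(x_{n-1}))

Iteration 1:
  f(-0.090000) = -1.085953
  f(1.080000) = 0.608672
  x_2 = 1.080000 - 0.608672×(1.080000 - (-0.090000))/(0.608672 - (-1.085953))
       = 0.659762
Iteration 2:
  f(1.080000) = 0.608672
  f(0.659762) = -0.130376
  x_3 = 0.659762 - (-0.130376)×(0.659762 - 1.080000)/(-0.130376 - 0.608672)
       = 0.733897
Iteration 3:
  f(0.659762) = -0.130376
  f(0.733897) = -0.008674
  x_4 = 0.733897 - (-0.008674)×(0.733897 - 0.659762)/(-0.008674 - (-0.130376))
       = 0.739180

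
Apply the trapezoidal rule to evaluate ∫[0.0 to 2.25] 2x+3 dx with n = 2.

f(x) = 2x+3
a = 0.0, b = 2.25, n = 2
h = (b - a)/n = 1.125000

Trapezoidal rule: (h/2)[f(x₀) + 2f(x₁) + 2f(x₂) + ... + f(xₙ)]

x_0 = 0.0000, f(x_0) = 3.000000, coefficient = 1
x_1 = 1.1250, f(x_1) = 5.250000, coefficient = 2
x_2 = 2.2500, f(x_2) = 7.500000, coefficient = 1

I ≈ (1.125000/2) × 21.000000 = 11.812500
Exact value: 11.812500
Error: 0.000000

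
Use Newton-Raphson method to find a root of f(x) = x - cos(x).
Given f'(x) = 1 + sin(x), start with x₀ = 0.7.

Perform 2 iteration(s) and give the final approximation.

f(x) = x - cos(x)
f'(x) = 1 + sin(x)
x₀ = 0.7

Newton-Raphson formula: x_{n+1} = x_n - f(x_n)/f'(x_n)

Iteration 1:
  f(0.700000) = -0.064842
  f'(0.700000) = 1.644218
  x_1 = 0.700000 - (-0.064842)/1.644218 = 0.739436
Iteration 2:
  f(0.739436) = 0.000588
  f'(0.739436) = 1.673872
  x_2 = 0.739436 - 0.000588/1.673872 = 0.739085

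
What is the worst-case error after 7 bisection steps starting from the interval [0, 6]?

Bisection error bound: |error| ≤ (b-a)/2^n
|error| ≤ (6 - 0)/2^7 = 6/2^7
|error| ≤ 0.0468750000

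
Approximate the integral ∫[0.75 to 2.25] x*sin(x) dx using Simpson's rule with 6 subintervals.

f(x) = x*sin(x)
a = 0.75, b = 2.25, n = 6
h = (b - a)/n = 0.250000

Simpson's rule: (h/3)[f(x₀) + 4f(x₁) + 2f(x₂) + ... + f(xₙ)]

x_0 = 0.7500, f(x_0) = 0.511229, coefficient = 1
x_1 = 1.0000, f(x_1) = 0.841471, coefficient = 4
x_2 = 1.2500, f(x_2) = 1.186231, coefficient = 2
x_3 = 1.5000, f(x_3) = 1.496242, coefficient = 4
x_4 = 1.7500, f(x_4) = 1.721975, coefficient = 2
x_5 = 2.0000, f(x_5) = 1.818595, coefficient = 4
x_6 = 2.2500, f(x_6) = 1.750665, coefficient = 1

I ≈ (0.250000/3) × 24.703539 = 2.058628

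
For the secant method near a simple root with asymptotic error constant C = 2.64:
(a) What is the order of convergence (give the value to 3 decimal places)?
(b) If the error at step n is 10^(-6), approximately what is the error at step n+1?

(a) Secant method has superlinear convergence with order φ = (1+√5)/2 ≈ 1.618.
    This means |e_{n+1}| ≈ C|e_n|^1.618.

(b) With |e_n| = 10^(-6) and C = 2.64:
    |e_{n+1}| ≈ 2.64 × (10^(-6))^1.618 = 2.64 × 10^(-9.71)

(a) ≈ 1.618 (golden ratio); (b) |e_{n+1}| ≈ 5.169e-10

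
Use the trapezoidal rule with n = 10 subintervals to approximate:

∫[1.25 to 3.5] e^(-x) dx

f(x) = e^(-x)
a = 1.25, b = 3.5, n = 10
h = (b - a)/n = 0.225000

Trapezoidal rule: (h/2)[f(x₀) + 2f(x₁) + 2f(x₂) + ... + f(xₙ)]

x_0 = 1.2500, f(x_0) = 0.286505, coefficient = 1
x_1 = 1.4750, f(x_1) = 0.228779, coefficient = 2
x_2 = 1.7000, f(x_2) = 0.182684, coefficient = 2
x_3 = 1.9250, f(x_3) = 0.145876, coefficient = 2
x_4 = 2.1500, f(x_4) = 0.116484, coefficient = 2
x_5 = 2.3750, f(x_5) = 0.093014, coefficient = 2
x_6 = 2.6000, f(x_6) = 0.074274, coefficient = 2
x_7 = 2.8250, f(x_7) = 0.059309, coefficient = 2
x_8 = 3.0500, f(x_8) = 0.047359, coefficient = 2
x_9 = 3.2750, f(x_9) = 0.037817, coefficient = 2
x_10 = 3.5000, f(x_10) = 0.030197, coefficient = 1

I ≈ (0.225000/2) × 2.287892 = 0.257388
Exact value: 0.256307
Error: 0.001080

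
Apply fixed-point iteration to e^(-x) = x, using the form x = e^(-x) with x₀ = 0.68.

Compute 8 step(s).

Equation: e^(-x) = x
Fixed-point form: x = e^(-x)
x₀ = 0.68

x_1 = g(0.680000) = 0.506617
x_2 = g(0.506617) = 0.602531
x_3 = g(0.602531) = 0.547425
x_4 = g(0.547425) = 0.578438
x_5 = g(0.578438) = 0.560774
x_6 = g(0.560774) = 0.570767
x_7 = g(0.570767) = 0.565092
x_8 = g(0.565092) = 0.568308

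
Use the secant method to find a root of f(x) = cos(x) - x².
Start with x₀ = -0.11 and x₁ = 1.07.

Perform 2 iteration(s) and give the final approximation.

f(x) = cos(x) - x²
x₀ = -0.11, x₁ = 1.07

Secant formula: x_{n+1} = x_n - f(x_n)(x_n - x_{n-1})/(f(x_n) - f(x_{n-1}))

Iteration 1:
  f(-0.110000) = 0.981856
  f(1.070000) = -0.664776
  x_2 = 1.070000 - (-0.664776)×(1.070000 - (-0.110000))/(-0.664776 - 0.981856)
       = 0.593612
Iteration 2:
  f(1.070000) = -0.664776
  f(0.593612) = 0.476550
  x_3 = 0.593612 - 0.476550×(0.593612 - 1.070000)/(0.476550 - (-0.664776))
       = 0.792524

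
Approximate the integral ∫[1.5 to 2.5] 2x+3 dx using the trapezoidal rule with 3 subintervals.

f(x) = 2x+3
a = 1.5, b = 2.5, n = 3
h = (b - a)/n = 0.333333

Trapezoidal rule: (h/2)[f(x₀) + 2f(x₁) + 2f(x₂) + ... + f(xₙ)]

x_0 = 1.5000, f(x_0) = 6.000000, coefficient = 1
x_1 = 1.8333, f(x_1) = 6.666667, coefficient = 2
x_2 = 2.1667, f(x_2) = 7.333333, coefficient = 2
x_3 = 2.5000, f(x_3) = 8.000000, coefficient = 1

I ≈ (0.333333/2) × 42.000000 = 7.000000
Exact value: 7.000000
Error: 0.000000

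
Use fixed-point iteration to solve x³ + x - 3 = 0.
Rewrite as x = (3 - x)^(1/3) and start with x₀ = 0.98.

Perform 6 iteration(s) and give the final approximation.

Equation: x³ + x - 3 = 0
Fixed-point form: x = (3 - x)^(1/3)
x₀ = 0.98

x_1 = g(0.980000) = 1.264107
x_2 = g(1.264107) = 1.201824
x_3 = g(1.201824) = 1.216029
x_4 = g(1.216029) = 1.212819
x_5 = g(1.212819) = 1.213546
x_6 = g(1.213546) = 1.213381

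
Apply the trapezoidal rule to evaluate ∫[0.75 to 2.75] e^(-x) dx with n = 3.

f(x) = e^(-x)
a = 0.75, b = 2.75, n = 3
h = (b - a)/n = 0.666667

Trapezoidal rule: (h/2)[f(x₀) + 2f(x₁) + 2f(x₂) + ... + f(xₙ)]

x_0 = 0.7500, f(x_0) = 0.472367, coefficient = 1
x_1 = 1.4167, f(x_1) = 0.242521, coefficient = 2
x_2 = 2.0833, f(x_2) = 0.124514, coefficient = 2
x_3 = 2.7500, f(x_3) = 0.063928, coefficient = 1

I ≈ (0.666667/2) × 1.270366 = 0.423455
Exact value: 0.408439
Error: 0.015016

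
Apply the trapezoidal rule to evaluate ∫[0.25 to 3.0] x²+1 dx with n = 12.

f(x) = x²+1
a = 0.25, b = 3.0, n = 12
h = (b - a)/n = 0.229167

Trapezoidal rule: (h/2)[f(x₀) + 2f(x₁) + 2f(x₂) + ... + f(xₙ)]

x_0 = 0.2500, f(x_0) = 1.062500, coefficient = 1
x_1 = 0.4792, f(x_1) = 1.229601, coefficient = 2
x_2 = 0.7083, f(x_2) = 1.501736, coefficient = 2
x_3 = 0.9375, f(x_3) = 1.878906, coefficient = 2
x_4 = 1.1667, f(x_4) = 2.361111, coefficient = 2
x_5 = 1.3958, f(x_5) = 2.948351, coefficient = 2
x_6 = 1.6250, f(x_6) = 3.640625, coefficient = 2
x_7 = 1.8542, f(x_7) = 4.437934, coefficient = 2
x_8 = 2.0833, f(x_8) = 5.340278, coefficient = 2
x_9 = 2.3125, f(x_9) = 6.347656, coefficient = 2
x_10 = 2.5417, f(x_10) = 7.460069, coefficient = 2
x_11 = 2.7708, f(x_11) = 8.677517, coefficient = 2
x_12 = 3.0000, f(x_12) = 10.000000, coefficient = 1

I ≈ (0.229167/2) × 102.710069 = 11.768862
Exact value: 11.744792
Error: 0.024070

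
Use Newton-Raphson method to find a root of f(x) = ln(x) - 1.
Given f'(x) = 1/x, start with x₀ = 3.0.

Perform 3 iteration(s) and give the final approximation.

f(x) = ln(x) - 1
f'(x) = 1/x
x₀ = 3.0

Newton-Raphson formula: x_{n+1} = x_n - f(x_n)/f'(x_n)

Iteration 1:
  f(3.000000) = 0.098612
  f'(3.000000) = 0.333333
  x_1 = 3.000000 - 0.098612/0.333333 = 2.704163
Iteration 2:
  f(2.704163) = -0.005208
  f'(2.704163) = 0.369800
  x_2 = 2.704163 - (-0.005208)/0.369800 = 2.718245
Iteration 3:
  f(2.718245) = -0.000014
  f'(2.718245) = 0.367884
  x_3 = 2.718245 - (-0.000014)/0.367884 = 2.718282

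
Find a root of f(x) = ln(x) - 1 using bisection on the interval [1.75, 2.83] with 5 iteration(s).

f(x) = ln(x) - 1
Initial interval: [1.75, 2.83]

Iteration 1:
  c_1 = (1.750000 + 2.830000)/2 = 2.290000
  f(c_1) = f(2.290000) = -0.171448
  f(a) × f(c) ≥ 0, new interval: [2.290000, 2.830000]
Iteration 2:
  c_2 = (2.290000 + 2.830000)/2 = 2.560000
  f(c_2) = f(2.560000) = -0.059993
  f(a) × f(c) ≥ 0, new interval: [2.560000, 2.830000]
Iteration 3:
  c_3 = (2.560000 + 2.830000)/2 = 2.695000
  f(c_3) = f(2.695000) = -0.008602
  f(a) × f(c) ≥ 0, new interval: [2.695000, 2.830000]
Iteration 4:
  c_4 = (2.695000 + 2.830000)/2 = 2.762500
  f(c_4) = f(2.762500) = 0.016136
  f(a) × f(c) < 0, new interval: [2.695000, 2.762500]
Iteration 5:
  c_5 = (2.695000 + 2.762500)/2 = 2.728750
  f(c_5) = f(2.728750) = 0.003844
  f(a) × f(c) < 0, new interval: [2.695000, 2.728750]

After 5 iteration(s), the approximation is c_5 = 2.728750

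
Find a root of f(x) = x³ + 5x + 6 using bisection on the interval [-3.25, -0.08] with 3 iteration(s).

f(x) = x³ + 5x + 6
Initial interval: [-3.25, -0.08]

Iteration 1:
  c_1 = (-3.250000 + (-0.080000))/2 = -1.665000
  f(c_1) = f(-1.665000) = -6.940755
  f(a) × f(c) ≥ 0, new interval: [-1.665000, -0.080000]
Iteration 2:
  c_2 = (-1.665000 + (-0.080000))/2 = -0.872500
  f(c_2) = f(-0.872500) = 0.973304
  f(a) × f(c) < 0, new interval: [-1.665000, -0.872500]
Iteration 3:
  c_3 = (-1.665000 + (-0.872500))/2 = -1.268750
  f(c_3) = f(-1.268750) = -2.386091
  f(a) × f(c) ≥ 0, new interval: [-1.268750, -0.872500]

After 3 iteration(s), the approximation is c_3 = -1.268750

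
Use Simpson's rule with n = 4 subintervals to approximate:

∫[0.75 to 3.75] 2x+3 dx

f(x) = 2x+3
a = 0.75, b = 3.75, n = 4
h = (b - a)/n = 0.750000

Simpson's rule: (h/3)[f(x₀) + 4f(x₁) + 2f(x₂) + ... + f(xₙ)]

x_0 = 0.7500, f(x_0) = 4.500000, coefficient = 1
x_1 = 1.5000, f(x_1) = 6.000000, coefficient = 4
x_2 = 2.2500, f(x_2) = 7.500000, coefficient = 2
x_3 = 3.0000, f(x_3) = 9.000000, coefficient = 4
x_4 = 3.7500, f(x_4) = 10.500000, coefficient = 1

I ≈ (0.750000/3) × 90.000000 = 22.500000
Exact value: 22.500000
Error: 0.000000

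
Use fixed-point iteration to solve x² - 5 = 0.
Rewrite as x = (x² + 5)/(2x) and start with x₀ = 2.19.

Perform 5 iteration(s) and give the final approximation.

Equation: x² - 5 = 0
Fixed-point form: x = (x² + 5)/(2x)
x₀ = 2.19

x_1 = g(2.190000) = 2.236553
x_2 = g(2.236553) = 2.236068
x_3 = g(2.236068) = 2.236068
x_4 = g(2.236068) = 2.236068
x_5 = g(2.236068) = 2.236068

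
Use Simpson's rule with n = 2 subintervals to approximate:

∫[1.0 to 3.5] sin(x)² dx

f(x) = sin(x)²
a = 1.0, b = 3.5, n = 2
h = (b - a)/n = 1.250000

Simpson's rule: (h/3)[f(x₀) + 4f(x₁) + 2f(x₂) + ... + f(xₙ)]

x_0 = 1.0000, f(x_0) = 0.708073, coefficient = 1
x_1 = 2.2500, f(x_1) = 0.605398, coefficient = 4
x_2 = 3.5000, f(x_2) = 0.123049, coefficient = 1

I ≈ (1.250000/3) × 3.252714 = 1.355297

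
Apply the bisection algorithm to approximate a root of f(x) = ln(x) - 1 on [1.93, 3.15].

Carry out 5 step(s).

f(x) = ln(x) - 1
Initial interval: [1.93, 3.15]

Iteration 1:
  c_1 = (1.930000 + 3.150000)/2 = 2.540000
  f(c_1) = f(2.540000) = -0.067836
  f(a) × f(c) ≥ 0, new interval: [2.540000, 3.150000]
Iteration 2:
  c_2 = (2.540000 + 3.150000)/2 = 2.845000
  f(c_2) = f(2.845000) = 0.045563
  f(a) × f(c) < 0, new interval: [2.540000, 2.845000]
Iteration 3:
  c_3 = (2.540000 + 2.845000)/2 = 2.692500
  f(c_3) = f(2.692500) = -0.009530
  f(a) × f(c) ≥ 0, new interval: [2.692500, 2.845000]
Iteration 4:
  c_4 = (2.692500 + 2.845000)/2 = 2.768750
  f(c_4) = f(2.768750) = 0.018396
  f(a) × f(c) < 0, new interval: [2.692500, 2.768750]
Iteration 5:
  c_5 = (2.692500 + 2.768750)/2 = 2.730625
  f(c_5) = f(2.730625) = 0.004531
  f(a) × f(c) < 0, new interval: [2.692500, 2.730625]

After 5 iteration(s), the approximation is c_5 = 2.730625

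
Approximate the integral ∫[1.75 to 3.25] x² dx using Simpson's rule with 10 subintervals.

f(x) = x²
a = 1.75, b = 3.25, n = 10
h = (b - a)/n = 0.150000

Simpson's rule: (h/3)[f(x₀) + 4f(x₁) + 2f(x₂) + ... + f(xₙ)]

x_0 = 1.7500, f(x_0) = 3.062500, coefficient = 1
x_1 = 1.9000, f(x_1) = 3.610000, coefficient = 4
x_2 = 2.0500, f(x_2) = 4.202500, coefficient = 2
x_3 = 2.2000, f(x_3) = 4.840000, coefficient = 4
x_4 = 2.3500, f(x_4) = 5.522500, coefficient = 2
x_5 = 2.5000, f(x_5) = 6.250000, coefficient = 4
x_6 = 2.6500, f(x_6) = 7.022500, coefficient = 2
x_7 = 2.8000, f(x_7) = 7.840000, coefficient = 4
x_8 = 2.9500, f(x_8) = 8.702500, coefficient = 2
x_9 = 3.1000, f(x_9) = 9.610000, coefficient = 4
x_10 = 3.2500, f(x_10) = 10.562500, coefficient = 1

I ≈ (0.150000/3) × 193.125000 = 9.656250
Exact value: 9.656250
Error: 0.000000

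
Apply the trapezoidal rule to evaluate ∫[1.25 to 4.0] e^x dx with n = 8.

f(x) = e^x
a = 1.25, b = 4.0, n = 8
h = (b - a)/n = 0.343750

Trapezoidal rule: (h/2)[f(x₀) + 2f(x₁) + 2f(x₂) + ... + f(xₙ)]

x_0 = 1.2500, f(x_0) = 3.490343, coefficient = 1
x_1 = 1.5938, f(x_1) = 4.922173, coefficient = 2
x_2 = 1.9375, f(x_2) = 6.941376, coefficient = 2
x_3 = 2.2812, f(x_3) = 9.788909, coefficient = 2
x_4 = 2.6250, f(x_4) = 13.804574, coefficient = 2
x_5 = 2.9688, f(x_5) = 19.467570, coefficient = 2
x_6 = 3.3125, f(x_6) = 27.453674, coefficient = 2
x_7 = 3.6562, f(x_7) = 38.715886, coefficient = 2
x_8 = 4.0000, f(x_8) = 54.598150, coefficient = 1

I ≈ (0.343750/2) × 300.276815 = 51.610078
Exact value: 51.107807
Error: 0.502271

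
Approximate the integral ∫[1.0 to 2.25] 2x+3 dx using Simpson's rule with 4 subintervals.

f(x) = 2x+3
a = 1.0, b = 2.25, n = 4
h = (b - a)/n = 0.312500

Simpson's rule: (h/3)[f(x₀) + 4f(x₁) + 2f(x₂) + ... + f(xₙ)]

x_0 = 1.0000, f(x_0) = 5.000000, coefficient = 1
x_1 = 1.3125, f(x_1) = 5.625000, coefficient = 4
x_2 = 1.6250, f(x_2) = 6.250000, coefficient = 2
x_3 = 1.9375, f(x_3) = 6.875000, coefficient = 4
x_4 = 2.2500, f(x_4) = 7.500000, coefficient = 1

I ≈ (0.312500/3) × 75.000000 = 7.812500
Exact value: 7.812500
Error: 0.000000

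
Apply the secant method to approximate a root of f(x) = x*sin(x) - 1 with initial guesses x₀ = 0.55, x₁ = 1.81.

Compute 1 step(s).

f(x) = x*sin(x) - 1
x₀ = 0.55, x₁ = 1.81

Secant formula: x_{n+1} = x_n - f(x_n)(x_n - x_{n-1})/(f(x_n) - f(x_{n-1}))

Iteration 1:
  f(0.550000) = -0.712522
  f(1.810000) = 0.758464
  x_2 = 1.810000 - 0.758464×(1.810000 - 0.550000)/(0.758464 - (-0.712522))
       = 1.160324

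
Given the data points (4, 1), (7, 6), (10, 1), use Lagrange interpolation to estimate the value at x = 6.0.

Lagrange interpolation formula:
P(x) = Σ yᵢ × Lᵢ(x)
where Lᵢ(x) = Π_{j≠i} (x - xⱼ)/(xᵢ - xⱼ)

L_0(6.0) = (6.0 - 7)/(4 - 7) × (6.0 - 10)/(4 - 10) = 0.222222
L_1(6.0) = (6.0 - 4)/(7 - 4) × (6.0 - 10)/(7 - 10) = 0.888889
L_2(6.0) = (6.0 - 4)/(10 - 4) × (6.0 - 7)/(10 - 7) = -0.111111

P(6.0) = 1×L_0(6.0) + 6×L_1(6.0) + 1×L_2(6.0)
P(6.0) = 5.444444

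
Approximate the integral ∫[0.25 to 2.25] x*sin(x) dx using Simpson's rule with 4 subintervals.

f(x) = x*sin(x)
a = 0.25, b = 2.25, n = 4
h = (b - a)/n = 0.500000

Simpson's rule: (h/3)[f(x₀) + 4f(x₁) + 2f(x₂) + ... + f(xₙ)]

x_0 = 0.2500, f(x_0) = 0.061851, coefficient = 1
x_1 = 0.7500, f(x_1) = 0.511229, coefficient = 4
x_2 = 1.2500, f(x_2) = 1.186231, coefficient = 2
x_3 = 1.7500, f(x_3) = 1.721975, coefficient = 4
x_4 = 2.2500, f(x_4) = 1.750665, coefficient = 1

I ≈ (0.500000/3) × 13.117795 = 2.186299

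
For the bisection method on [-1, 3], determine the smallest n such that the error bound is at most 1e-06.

We need (b-a)/2^n ≤ 1e-06
(3 - (-1))/2^n ≤ 1e-06
4/2^n ≤ 1e-06
2^n ≥ 4000000
n ≥ log₂(4000000) = 21.93
n ≥ 22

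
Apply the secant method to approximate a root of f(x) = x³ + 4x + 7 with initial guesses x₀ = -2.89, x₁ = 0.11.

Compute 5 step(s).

f(x) = x³ + 4x + 7
x₀ = -2.89, x₁ = 0.11

Secant formula: x_{n+1} = x_n - f(x_n)(x_n - x_{n-1})/(f(x_n) - f(x_{n-1}))

Iteration 1:
  f(-2.890000) = -28.697569
  f(0.110000) = 7.441331
  x_2 = 0.110000 - 7.441331×(0.110000 - (-2.890000))/(7.441331 - (-28.697569))
       = -0.507728
Iteration 2:
  f(0.110000) = 7.441331
  f(-0.507728) = 4.838204
  x_3 = -0.507728 - 4.838204×(-0.507728 - 0.110000)/(4.838204 - 7.441331)
       = -1.655844
Iteration 3:
  f(-0.507728) = 4.838204
  f(-1.655844) = -4.163397
  x_4 = -1.655844 - (-4.163397)×(-1.655844 - (-0.507728))/(-4.163397 - 4.838204)
       = -1.124820
Iteration 4:
  f(-1.655844) = -4.163397
  f(-1.124820) = 1.077575
  x_5 = -1.124820 - 1.077575×(-1.124820 - (-1.655844))/(1.077575 - (-4.163397))
       = -1.234002
Iteration 5:
  f(-1.124820) = 1.077575
  f(-1.234002) = 0.184905
  x_6 = -1.234002 - 0.184905×(-1.234002 - (-1.124820))/(0.184905 - 1.077575)
       = -1.256617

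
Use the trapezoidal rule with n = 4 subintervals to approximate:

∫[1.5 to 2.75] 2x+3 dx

f(x) = 2x+3
a = 1.5, b = 2.75, n = 4
h = (b - a)/n = 0.312500

Trapezoidal rule: (h/2)[f(x₀) + 2f(x₁) + 2f(x₂) + ... + f(xₙ)]

x_0 = 1.5000, f(x_0) = 6.000000, coefficient = 1
x_1 = 1.8125, f(x_1) = 6.625000, coefficient = 2
x_2 = 2.1250, f(x_2) = 7.250000, coefficient = 2
x_3 = 2.4375, f(x_3) = 7.875000, coefficient = 2
x_4 = 2.7500, f(x_4) = 8.500000, coefficient = 1

I ≈ (0.312500/2) × 58.000000 = 9.062500
Exact value: 9.062500
Error: 0.000000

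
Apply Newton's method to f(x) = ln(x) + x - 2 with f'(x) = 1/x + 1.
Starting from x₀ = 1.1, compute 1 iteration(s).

f(x) = ln(x) + x - 2
f'(x) = 1/x + 1
x₀ = 1.1

Newton-Raphson formula: x_{n+1} = x_n - f(x_n)/f'(x_n)

Iteration 1:
  f(1.100000) = -0.804690
  f'(1.100000) = 1.909091
  x_1 = 1.100000 - (-0.804690)/1.909091 = 1.521504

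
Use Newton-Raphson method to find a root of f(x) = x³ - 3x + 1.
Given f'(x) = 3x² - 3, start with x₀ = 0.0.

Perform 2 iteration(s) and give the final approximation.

f(x) = x³ - 3x + 1
f'(x) = 3x² - 3
x₀ = 0.0

Newton-Raphson formula: x_{n+1} = x_n - f(x_n)/f'(x_n)

Iteration 1:
  f(0.000000) = 1.000000
  f'(0.000000) = -3.000000
  x_1 = 0.000000 - 1.000000/(-3.000000) = 0.333333
Iteration 2:
  f(0.333333) = 0.037037
  f'(0.333333) = -2.666667
  x_2 = 0.333333 - 0.037037/(-2.666667) = 0.347222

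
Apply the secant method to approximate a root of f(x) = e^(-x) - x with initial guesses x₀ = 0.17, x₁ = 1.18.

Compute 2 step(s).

f(x) = e^(-x) - x
x₀ = 0.17, x₁ = 1.18

Secant formula: x_{n+1} = x_n - f(x_n)(x_n - x_{n-1})/(f(x_n) - f(x_{n-1}))

Iteration 1:
  f(0.170000) = 0.673665
  f(1.180000) = -0.872721
  x_2 = 1.180000 - (-0.872721)×(1.180000 - 0.170000)/(-0.872721 - 0.673665)
       = 0.609995
Iteration 2:
  f(1.180000) = -0.872721
  f(0.609995) = -0.066641
  x_3 = 0.609995 - (-0.066641)×(0.609995 - 1.180000)/(-0.066641 - (-0.872721))
       = 0.562871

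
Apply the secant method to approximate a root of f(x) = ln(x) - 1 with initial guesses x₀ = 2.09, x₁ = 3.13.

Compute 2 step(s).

f(x) = ln(x) - 1
x₀ = 2.09, x₁ = 3.13

Secant formula: x_{n+1} = x_n - f(x_n)(x_n - x_{n-1})/(f(x_n) - f(x_{n-1}))

Iteration 1:
  f(2.090000) = -0.262836
  f(3.130000) = 0.141033
  x_2 = 3.130000 - 0.141033×(3.130000 - 2.090000)/(0.141033 - (-0.262836))
       = 2.766827
Iteration 2:
  f(3.130000) = 0.141033
  f(2.766827) = 0.017701
  x_3 = 2.766827 - 0.017701×(2.766827 - 3.130000)/(0.017701 - 0.141033)
       = 2.714703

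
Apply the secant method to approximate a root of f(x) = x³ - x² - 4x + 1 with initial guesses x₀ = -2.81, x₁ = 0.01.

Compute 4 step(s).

f(x) = x³ - x² - 4x + 1
x₀ = -2.81, x₁ = 0.01

Secant formula: x_{n+1} = x_n - f(x_n)(x_n - x_{n-1})/(f(x_n) - f(x_{n-1}))

Iteration 1:
  f(-2.810000) = -17.844141
  f(0.010000) = 0.959901
  x_2 = 0.010000 - 0.959901×(0.010000 - (-2.810000))/(0.959901 - (-17.844141))
       = -0.133954
Iteration 2:
  f(0.010000) = 0.959901
  f(-0.133954) = 1.515469
  x_3 = -0.133954 - 1.515469×(-0.133954 - 0.010000)/(1.515469 - 0.959901)
       = 0.258721
Iteration 3:
  f(-0.133954) = 1.515469
  f(0.258721) = -0.084505
  x_4 = 0.258721 - (-0.084505)×(0.258721 - (-0.133954))/(-0.084505 - 1.515469)
       = 0.237982
Iteration 4:
  f(0.258721) = -0.084505
  f(0.237982) = 0.004916
  x_5 = 0.237982 - 0.004916×(0.237982 - 0.258721)/(0.004916 - (-0.084505))
       = 0.239122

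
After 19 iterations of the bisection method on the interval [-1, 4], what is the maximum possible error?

Bisection error bound: |error| ≤ (b-a)/2^n
|error| ≤ (4 - (-1))/2^19 = 5/2^19
|error| ≤ 0.0000095367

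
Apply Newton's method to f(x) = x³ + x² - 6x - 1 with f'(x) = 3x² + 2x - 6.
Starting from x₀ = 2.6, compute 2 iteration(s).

f(x) = x³ + x² - 6x - 1
f'(x) = 3x² + 2x - 6
x₀ = 2.6

Newton-Raphson formula: x_{n+1} = x_n - f(x_n)/f'(x_n)

Iteration 1:
  f(2.600000) = 7.736000
  f'(2.600000) = 19.480000
  x_1 = 2.600000 - 7.736000/19.480000 = 2.202875
Iteration 2:
  f(2.202875) = 1.325205
  f'(2.202875) = 12.963721
  x_2 = 2.202875 - 1.325205/12.963721 = 2.100651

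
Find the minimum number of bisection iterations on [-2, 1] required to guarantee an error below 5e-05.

We need (b-a)/2^n ≤ 5e-05
(1 - (-2))/2^n ≤ 5e-05
3/2^n ≤ 5e-05
2^n ≥ 60000
n ≥ log₂(60000) = 15.87
n ≥ 16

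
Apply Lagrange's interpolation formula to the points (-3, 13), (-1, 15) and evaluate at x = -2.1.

Lagrange interpolation formula:
P(x) = Σ yᵢ × Lᵢ(x)
where Lᵢ(x) = Π_{j≠i} (x - xⱼ)/(xᵢ - xⱼ)

L_0(-2.1) = (-2.1 - (-1))/(-3 - (-1)) = 0.550000
L_1(-2.1) = (-2.1 - (-3))/(-1 - (-3)) = 0.450000

P(-2.1) = 13×L_0(-2.1) + 15×L_1(-2.1)
P(-2.1) = 13.900000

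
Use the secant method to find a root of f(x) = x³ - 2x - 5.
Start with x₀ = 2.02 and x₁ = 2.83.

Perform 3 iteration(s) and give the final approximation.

f(x) = x³ - 2x - 5
x₀ = 2.02, x₁ = 2.83

Secant formula: x_{n+1} = x_n - f(x_n)(x_n - x_{n-1})/(f(x_n) - f(x_{n-1}))

Iteration 1:
  f(2.020000) = -0.797592
  f(2.830000) = 12.005187
  x_2 = 2.830000 - 12.005187×(2.830000 - 2.020000)/(12.005187 - (-0.797592))
       = 2.070462
Iteration 2:
  f(2.830000) = 12.005187
  f(2.070462) = -0.265244
  x_3 = 2.070462 - (-0.265244)×(2.070462 - 2.830000)/(-0.265244 - 12.005187)
       = 2.086880
Iteration 3:
  f(2.070462) = -0.265244
  f(2.086880) = -0.085252
  x_4 = 2.086880 - (-0.085252)×(2.086880 - 2.070462)/(-0.085252 - (-0.265244))
       = 2.094657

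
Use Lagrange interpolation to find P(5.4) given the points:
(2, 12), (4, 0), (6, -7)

Lagrange interpolation formula:
P(x) = Σ yᵢ × Lᵢ(x)
where Lᵢ(x) = Π_{j≠i} (x - xⱼ)/(xᵢ - xⱼ)

L_0(5.4) = (5.4 - 4)/(2 - 4) × (5.4 - 6)/(2 - 6) = -0.105000
L_1(5.4) = (5.4 - 2)/(4 - 2) × (5.4 - 6)/(4 - 6) = 0.510000
L_2(5.4) = (5.4 - 2)/(6 - 2) × (5.4 - 4)/(6 - 4) = 0.595000

P(5.4) = 12×L_0(5.4) + 0×L_1(5.4) + (-7)×L_2(5.4)
P(5.4) = -5.425000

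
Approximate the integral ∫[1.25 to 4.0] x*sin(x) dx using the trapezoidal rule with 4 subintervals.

f(x) = x*sin(x)
a = 1.25, b = 4.0, n = 4
h = (b - a)/n = 0.687500

Trapezoidal rule: (h/2)[f(x₀) + 2f(x₁) + 2f(x₂) + ... + f(xₙ)]

x_0 = 1.2500, f(x_0) = 1.186231, coefficient = 1
x_1 = 1.9375, f(x_1) = 1.808684, coefficient = 2
x_2 = 2.6250, f(x_2) = 1.296541, coefficient = 2
x_3 = 3.3125, f(x_3) = -0.563379, coefficient = 2
x_4 = 4.0000, f(x_4) = -3.027210, coefficient = 1

I ≈ (0.687500/2) × 3.242713 = 1.114683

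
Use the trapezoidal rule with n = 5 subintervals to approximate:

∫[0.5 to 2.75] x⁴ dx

f(x) = x⁴
a = 0.5, b = 2.75, n = 5
h = (b - a)/n = 0.450000

Trapezoidal rule: (h/2)[f(x₀) + 2f(x₁) + 2f(x₂) + ... + f(xₙ)]

x_0 = 0.5000, f(x_0) = 0.062500, coefficient = 1
x_1 = 0.9500, f(x_1) = 0.814506, coefficient = 2
x_2 = 1.4000, f(x_2) = 3.841600, coefficient = 2
x_3 = 1.8500, f(x_3) = 11.713506, coefficient = 2
x_4 = 2.3000, f(x_4) = 27.984100, coefficient = 2
x_5 = 2.7500, f(x_5) = 57.191406, coefficient = 1

I ≈ (0.450000/2) × 145.961331 = 32.841300
Exact value: 31.449023
Error: 1.392276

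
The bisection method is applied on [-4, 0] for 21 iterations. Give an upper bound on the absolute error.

Bisection error bound: |error| ≤ (b-a)/2^n
|error| ≤ (0 - (-4))/2^21 = 4/2^21
|error| ≤ 0.0000019073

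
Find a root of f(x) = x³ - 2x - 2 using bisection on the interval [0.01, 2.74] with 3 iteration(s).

f(x) = x³ - 2x - 2
Initial interval: [0.01, 2.74]

Iteration 1:
  c_1 = (0.010000 + 2.740000)/2 = 1.375000
  f(c_1) = f(1.375000) = -2.150391
  f(a) × f(c) ≥ 0, new interval: [1.375000, 2.740000]
Iteration 2:
  c_2 = (1.375000 + 2.740000)/2 = 2.057500
  f(c_2) = f(2.057500) = 2.595028
  f(a) × f(c) < 0, new interval: [1.375000, 2.057500]
Iteration 3:
  c_3 = (1.375000 + 2.057500)/2 = 1.716250
  f(c_3) = f(1.716250) = -0.377261
  f(a) × f(c) ≥ 0, new interval: [1.716250, 2.057500]

After 3 iteration(s), the approximation is c_3 = 1.716250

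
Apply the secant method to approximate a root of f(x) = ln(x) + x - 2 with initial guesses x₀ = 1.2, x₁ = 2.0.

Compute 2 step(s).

f(x) = ln(x) + x - 2
x₀ = 1.2, x₁ = 2.0

Secant formula: x_{n+1} = x_n - f(x_n)(x_n - x_{n-1})/(f(x_n) - f(x_{n-1}))

Iteration 1:
  f(1.200000) = -0.617678
  f(2.000000) = 0.693147
  x_2 = 2.000000 - 0.693147×(2.000000 - 1.200000)/(0.693147 - (-0.617678))
       = 1.576971
Iteration 2:
  f(2.000000) = 0.693147
  f(1.576971) = 0.032476
  x_3 = 1.576971 - 0.032476×(1.576971 - 2.000000)/(0.032476 - 0.693147)
       = 1.556176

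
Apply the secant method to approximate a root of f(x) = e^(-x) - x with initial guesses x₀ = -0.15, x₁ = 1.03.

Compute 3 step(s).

f(x) = e^(-x) - x
x₀ = -0.15, x₁ = 1.03

Secant formula: x_{n+1} = x_n - f(x_n)(x_n - x_{n-1})/(f(x_n) - f(x_{n-1}))

Iteration 1:
  f(-0.150000) = 1.311834
  f(1.030000) = -0.672993
  x_2 = 1.030000 - (-0.672993)×(1.030000 - (-0.150000))/(-0.672993 - 1.311834)
       = 0.629899
Iteration 2:
  f(1.030000) = -0.672993
  f(0.629899) = -0.097253
  x_3 = 0.629899 - (-0.097253)×(0.629899 - 1.030000)/(-0.097253 - (-0.672993))
       = 0.562314
Iteration 3:
  f(0.629899) = -0.097253
  f(0.562314) = 0.007574
  x_4 = 0.562314 - 0.007574×(0.562314 - 0.629899)/(0.007574 - (-0.097253))
       = 0.567198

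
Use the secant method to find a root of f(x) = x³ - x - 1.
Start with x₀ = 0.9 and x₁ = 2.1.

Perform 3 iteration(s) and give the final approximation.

f(x) = x³ - x - 1
x₀ = 0.9, x₁ = 2.1

Secant formula: x_{n+1} = x_n - f(x_n)(x_n - x_{n-1})/(f(x_n) - f(x_{n-1}))

Iteration 1:
  f(0.900000) = -1.171000
  f(2.100000) = 6.161000
  x_2 = 2.100000 - 6.161000×(2.100000 - 0.900000)/(6.161000 - (-1.171000))
       = 1.091653
Iteration 2:
  f(2.100000) = 6.161000
  f(1.091653) = -0.790723
  x_3 = 1.091653 - (-0.790723)×(1.091653 - 2.100000)/(-0.790723 - 6.161000)
       = 1.206347
Iteration 3:
  f(1.091653) = -0.790723
  f(1.206347) = -0.450781
  x_4 = 1.206347 - (-0.450781)×(1.206347 - 1.091653)/(-0.450781 - (-0.790723))
       = 1.358438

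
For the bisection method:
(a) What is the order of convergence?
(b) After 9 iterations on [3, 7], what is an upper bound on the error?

(a) Bisection has linear (order 1) convergence; the error is halved each step.

(b) Error bound = (b-a)/2^n = (7 - 3)/2^{9}
    = 4/2^{9}

(a) 1 (linear); (b) error ≤ 7.81e-03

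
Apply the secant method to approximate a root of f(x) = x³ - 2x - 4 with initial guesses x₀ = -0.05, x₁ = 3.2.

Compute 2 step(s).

f(x) = x³ - 2x - 4
x₀ = -0.05, x₁ = 3.2

Secant formula: x_{n+1} = x_n - f(x_n)(x_n - x_{n-1})/(f(x_n) - f(x_{n-1}))

Iteration 1:
  f(-0.050000) = -3.900125
  f(3.200000) = 22.368000
  x_2 = 3.200000 - 22.368000×(3.200000 - (-0.050000))/(22.368000 - (-3.900125))
       = 0.432539
Iteration 2:
  f(3.200000) = 22.368000
  f(0.432539) = -4.784155
  x_3 = 0.432539 - (-4.784155)×(0.432539 - 3.200000)/(-4.784155 - 22.368000)
       = 0.920160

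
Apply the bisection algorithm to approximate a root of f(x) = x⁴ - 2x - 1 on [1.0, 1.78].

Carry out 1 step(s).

f(x) = x⁴ - 2x - 1
Initial interval: [1.0, 1.78]

Iteration 1:
  c_1 = (1.000000 + 1.780000)/2 = 1.390000
  f(c_1) = f(1.390000) = -0.046990
  f(a) × f(c) ≥ 0, new interval: [1.390000, 1.780000]

After 1 iteration(s), the approximation is c_1 = 1.390000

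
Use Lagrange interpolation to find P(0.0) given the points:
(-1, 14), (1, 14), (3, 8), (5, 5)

Lagrange interpolation formula:
P(x) = Σ yᵢ × Lᵢ(x)
where Lᵢ(x) = Π_{j≠i} (x - xⱼ)/(xᵢ - xⱼ)

L_0(0.0) = (0.0 - 1)/(-1 - 1) × (0.0 - 3)/(-1 - 3) × (0.0 - 5)/(-1 - 5) = 0.312500
L_1(0.0) = (0.0 - (-1))/(1 - (-1)) × (0.0 - 3)/(1 - 3) × (0.0 - 5)/(1 - 5) = 0.937500
L_2(0.0) = (0.0 - (-1))/(3 - (-1)) × (0.0 - 1)/(3 - 1) × (0.0 - 5)/(3 - 5) = -0.312500
L_3(0.0) = (0.0 - (-1))/(5 - (-1)) × (0.0 - 1)/(5 - 1) × (0.0 - 3)/(5 - 3) = 0.062500

P(0.0) = 14×L_0(0.0) + 14×L_1(0.0) + 8×L_2(0.0) + 5×L_3(0.0)
P(0.0) = 15.312500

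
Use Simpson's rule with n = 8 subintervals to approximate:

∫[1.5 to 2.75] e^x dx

f(x) = e^x
a = 1.5, b = 2.75, n = 8
h = (b - a)/n = 0.156250

Simpson's rule: (h/3)[f(x₀) + 4f(x₁) + 2f(x₂) + ... + f(xₙ)]

x_0 = 1.5000, f(x_0) = 4.481689, coefficient = 1
x_1 = 1.6562, f(x_1) = 5.239625, coefficient = 4
x_2 = 1.8125, f(x_2) = 6.125743, coefficient = 2
x_3 = 1.9688, f(x_3) = 7.161719, coefficient = 4
x_4 = 2.1250, f(x_4) = 8.372897, coefficient = 2
x_5 = 2.2812, f(x_5) = 9.788909, coefficient = 4
x_6 = 2.4375, f(x_6) = 11.444394, coefficient = 2
x_7 = 2.5938, f(x_7) = 13.379852, coefficient = 4
x_8 = 2.7500, f(x_8) = 15.642632, coefficient = 1

I ≈ (0.156250/3) × 214.290810 = 11.160980
Exact value: 11.160943
Error: 0.000037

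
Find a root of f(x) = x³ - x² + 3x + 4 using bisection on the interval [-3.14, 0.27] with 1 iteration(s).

f(x) = x³ - x² + 3x + 4
Initial interval: [-3.14, 0.27]

Iteration 1:
  c_1 = (-3.140000 + 0.270000)/2 = -1.435000
  f(c_1) = f(-1.435000) = -5.319213
  f(a) × f(c) ≥ 0, new interval: [-1.435000, 0.270000]

After 1 iteration(s), the approximation is c_1 = -1.435000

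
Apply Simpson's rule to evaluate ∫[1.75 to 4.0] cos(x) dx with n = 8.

f(x) = cos(x)
a = 1.75, b = 4.0, n = 8
h = (b - a)/n = 0.281250

Simpson's rule: (h/3)[f(x₀) + 4f(x₁) + 2f(x₂) + ... + f(xₙ)]

x_0 = 1.7500, f(x_0) = -0.178246, coefficient = 1
x_1 = 2.0312, f(x_1) = -0.444355, coefficient = 4
x_2 = 2.3125, f(x_2) = -0.675545, coefficient = 2
x_3 = 2.5938, f(x_3) = -0.853650, coefficient = 4
x_4 = 2.8750, f(x_4) = -0.964674, coefficient = 2
x_5 = 3.1562, f(x_5) = -0.999893, coefficient = 4
x_6 = 3.4375, f(x_6) = -0.956538, coefficient = 2
x_7 = 3.7188, f(x_7) = -0.838017, coefficient = 4
x_8 = 4.0000, f(x_8) = -0.653644, coefficient = 1

I ≈ (0.281250/3) × -18.569062 = -1.740850
Exact value: -1.740788
Error: 0.000061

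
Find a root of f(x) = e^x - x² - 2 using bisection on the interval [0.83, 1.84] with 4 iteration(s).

f(x) = e^x - x² - 2
Initial interval: [0.83, 1.84]

Iteration 1:
  c_1 = (0.830000 + 1.840000)/2 = 1.335000
  f(c_1) = f(1.335000) = 0.017771
  f(a) × f(c) < 0, new interval: [0.830000, 1.335000]
Iteration 2:
  c_2 = (0.830000 + 1.335000)/2 = 1.082500
  f(c_2) = f(1.082500) = -0.219756
  f(a) × f(c) ≥ 0, new interval: [1.082500, 1.335000]
Iteration 3:
  c_3 = (1.082500 + 1.335000)/2 = 1.208750
  f(c_3) = f(1.208750) = -0.111781
  f(a) × f(c) ≥ 0, new interval: [1.208750, 1.335000]
Iteration 4:
  c_4 = (1.208750 + 1.335000)/2 = 1.271875
  f(c_4) = f(1.271875) = -0.050131
  f(a) × f(c) ≥ 0, new interval: [1.271875, 1.335000]

After 4 iteration(s), the approximation is c_4 = 1.271875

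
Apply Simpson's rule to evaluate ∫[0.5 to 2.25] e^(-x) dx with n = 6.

f(x) = e^(-x)
a = 0.5, b = 2.25, n = 6
h = (b - a)/n = 0.291667

Simpson's rule: (h/3)[f(x₀) + 4f(x₁) + 2f(x₂) + ... + f(xₙ)]

x_0 = 0.5000, f(x_0) = 0.606531, coefficient = 1
x_1 = 0.7917, f(x_1) = 0.453089, coefficient = 4
x_2 = 1.0833, f(x_2) = 0.338465, coefficient = 2
x_3 = 1.3750, f(x_3) = 0.252840, coefficient = 4
x_4 = 1.6667, f(x_4) = 0.188876, coefficient = 2
x_5 = 1.9583, f(x_5) = 0.141093, coefficient = 4
x_6 = 2.2500, f(x_6) = 0.105399, coefficient = 1

I ≈ (0.291667/3) × 5.154700 = 0.501151
Exact value: 0.501131
Error: 0.000020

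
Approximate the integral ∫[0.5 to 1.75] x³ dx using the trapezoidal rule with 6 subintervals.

f(x) = x³
a = 0.5, b = 1.75, n = 6
h = (b - a)/n = 0.208333

Trapezoidal rule: (h/2)[f(x₀) + 2f(x₁) + 2f(x₂) + ... + f(xₙ)]

x_0 = 0.5000, f(x_0) = 0.125000, coefficient = 1
x_1 = 0.7083, f(x_1) = 0.355396, coefficient = 2
x_2 = 0.9167, f(x_2) = 0.770255, coefficient = 2
x_3 = 1.1250, f(x_3) = 1.423828, coefficient = 2
x_4 = 1.3333, f(x_4) = 2.370370, coefficient = 2
x_5 = 1.5417, f(x_5) = 3.664135, coefficient = 2
x_6 = 1.7500, f(x_6) = 5.359375, coefficient = 1

I ≈ (0.208333/2) × 22.652344 = 2.359619
Exact value: 2.329102
Error: 0.030518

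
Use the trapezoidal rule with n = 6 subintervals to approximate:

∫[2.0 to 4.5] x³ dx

f(x) = x³
a = 2.0, b = 4.5, n = 6
h = (b - a)/n = 0.416667

Trapezoidal rule: (h/2)[f(x₀) + 2f(x₁) + 2f(x₂) + ... + f(xₙ)]

x_0 = 2.0000, f(x_0) = 8.000000, coefficient = 1
x_1 = 2.4167, f(x_1) = 14.114005, coefficient = 2
x_2 = 2.8333, f(x_2) = 22.745370, coefficient = 2
x_3 = 3.2500, f(x_3) = 34.328125, coefficient = 2
x_4 = 3.6667, f(x_4) = 49.296296, coefficient = 2
x_5 = 4.0833, f(x_5) = 68.083912, coefficient = 2
x_6 = 4.5000, f(x_6) = 91.125000, coefficient = 1

I ≈ (0.416667/2) × 476.260417 = 99.220920
Exact value: 98.515625
Error: 0.705295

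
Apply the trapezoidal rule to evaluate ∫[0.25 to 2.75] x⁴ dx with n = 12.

f(x) = x⁴
a = 0.25, b = 2.75, n = 12
h = (b - a)/n = 0.208333

Trapezoidal rule: (h/2)[f(x₀) + 2f(x₁) + 2f(x₂) + ... + f(xₙ)]

x_0 = 0.2500, f(x_0) = 0.003906, coefficient = 1
x_1 = 0.4583, f(x_1) = 0.044129, coefficient = 2
x_2 = 0.6667, f(x_2) = 0.197531, coefficient = 2
x_3 = 0.8750, f(x_3) = 0.586182, coefficient = 2
x_4 = 1.0833, f(x_4) = 1.377363, coefficient = 2
x_5 = 1.2917, f(x_5) = 2.783568, coefficient = 2
x_6 = 1.5000, f(x_6) = 5.062500, coefficient = 2
x_7 = 1.7083, f(x_7) = 8.517075, coefficient = 2
x_8 = 1.9167, f(x_8) = 13.495419, coefficient = 2
x_9 = 2.1250, f(x_9) = 20.390869, coefficient = 2
x_10 = 2.3333, f(x_10) = 29.641975, coefficient = 2
x_11 = 2.5417, f(x_11) = 41.732497, coefficient = 2
x_12 = 2.7500, f(x_12) = 57.191406, coefficient = 1

I ≈ (0.208333/2) × 304.853528 = 31.755576
Exact value: 31.455078
Error: 0.300498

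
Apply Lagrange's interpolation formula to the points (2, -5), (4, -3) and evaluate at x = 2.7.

Lagrange interpolation formula:
P(x) = Σ yᵢ × Lᵢ(x)
where Lᵢ(x) = Π_{j≠i} (x - xⱼ)/(xᵢ - xⱼ)

L_0(2.7) = (2.7 - 4)/(2 - 4) = 0.650000
L_1(2.7) = (2.7 - 2)/(4 - 2) = 0.350000

P(2.7) = (-5)×L_0(2.7) + (-3)×L_1(2.7)
P(2.7) = -4.300000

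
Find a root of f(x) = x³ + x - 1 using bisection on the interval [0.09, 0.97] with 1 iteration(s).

f(x) = x³ + x - 1
Initial interval: [0.09, 0.97]

Iteration 1:
  c_1 = (0.090000 + 0.970000)/2 = 0.530000
  f(c_1) = f(0.530000) = -0.321123
  f(a) × f(c) ≥ 0, new interval: [0.530000, 0.970000]

After 1 iteration(s), the approximation is c_1 = 0.530000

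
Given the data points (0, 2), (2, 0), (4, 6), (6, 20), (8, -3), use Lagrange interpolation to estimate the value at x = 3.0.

Lagrange interpolation formula:
P(x) = Σ yᵢ × Lᵢ(x)
where Lᵢ(x) = Π_{j≠i} (x - xⱼ)/(xᵢ - xⱼ)

L_0(3.0) = (3.0 - 2)/(0 - 2) × (3.0 - 4)/(0 - 4) × (3.0 - 6)/(0 - 6) × (3.0 - 8)/(0 - 8) = -0.039062
L_1(3.0) = (3.0 - 0)/(2 - 0) × (3.0 - 4)/(2 - 4) × (3.0 - 6)/(2 - 6) × (3.0 - 8)/(2 - 8) = 0.468750
L_2(3.0) = (3.0 - 0)/(4 - 0) × (3.0 - 2)/(4 - 2) × (3.0 - 6)/(4 - 6) × (3.0 - 8)/(4 - 8) = 0.703125
L_3(3.0) = (3.0 - 0)/(6 - 0) × (3.0 - 2)/(6 - 2) × (3.0 - 4)/(6 - 4) × (3.0 - 8)/(6 - 8) = -0.156250
L_4(3.0) = (3.0 - 0)/(8 - 0) × (3.0 - 2)/(8 - 2) × (3.0 - 4)/(8 - 4) × (3.0 - 6)/(8 - 6) = 0.023438

P(3.0) = 2×L_0(3.0) + 0×L_1(3.0) + 6×L_2(3.0) + 20×L_3(3.0) + (-3)×L_4(3.0)
P(3.0) = 0.945312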